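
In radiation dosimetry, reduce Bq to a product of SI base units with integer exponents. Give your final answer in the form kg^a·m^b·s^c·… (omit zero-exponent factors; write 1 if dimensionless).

Bq = 1/s = s⁻¹ (activity is decays per second).

s⁻¹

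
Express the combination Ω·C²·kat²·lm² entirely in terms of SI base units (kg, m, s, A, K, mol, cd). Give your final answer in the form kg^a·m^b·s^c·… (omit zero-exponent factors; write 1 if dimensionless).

kg·m²·s⁻³·mol²·cd²

Ω = V/A (resistance = voltage per current),
    = kg·m²·s⁻³·A⁻².
C = A·s = s·A (charge = current × time).
So C² = s²·A².
kat = mol/s = s⁻¹·mol (catalytic activity).
So kat² = s⁻²·mol².
lm = cd·sr = cd (luminous flux; sr is dimensionless).
So lm² = cd².
Combining: Ω·C²·kat²·lm² = (kg·m²·s⁻³·A⁻²) · (s²·A²) · (s⁻²·mol²) · cd² = kg·m²·s⁻³·mol²·cd².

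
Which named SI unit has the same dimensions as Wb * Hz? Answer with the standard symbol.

V

Wb = V·s (flux: a volt is a weber per second),
    = kg·m²·s⁻²·A⁻¹.
Hz = 1/s = s⁻¹ (frequency is cycles per second).
Combining: Wb·Hz = (kg·m²·s⁻²·A⁻¹) · s⁻¹ = kg·m²·s⁻³·A⁻¹.
kg·m²·s⁻³·A⁻¹ is the base-SI form of the volt.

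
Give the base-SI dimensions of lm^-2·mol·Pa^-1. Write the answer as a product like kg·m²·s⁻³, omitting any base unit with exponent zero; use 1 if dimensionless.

lm = cd·sr = cd (luminous flux; sr is dimensionless).
So lm⁻² = cd⁻².
Pa = N/m² (pressure = force per area),
    = kg·m⁻¹·s⁻².
So Pa⁻¹ = kg⁻¹·m·s².
Combining: lm⁻²·mol·Pa⁻¹ = cd⁻² · mol · (kg⁻¹·m·s²) = kg⁻¹·m·s²·mol·cd⁻².

kg⁻¹·m·s²·mol·cd⁻²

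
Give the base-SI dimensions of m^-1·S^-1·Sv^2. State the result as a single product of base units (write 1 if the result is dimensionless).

kg·m⁵·s⁻⁷·A⁻²

S = 1/Ω (conductance is reciprocal resistance),
    = kg⁻¹·m⁻²·s³·A².
So S⁻¹ = kg·m²·s⁻³·A⁻².
Sv = J/kg (equivalent dose = energy per mass),
    = m²·s⁻².
So Sv² = m⁴·s⁻⁴.
Combining: m⁻¹·S⁻¹·Sv² = m⁻¹ · (kg·m²·s⁻³·A⁻²) · (m⁴·s⁻⁴) = kg·m⁵·s⁻⁷·A⁻².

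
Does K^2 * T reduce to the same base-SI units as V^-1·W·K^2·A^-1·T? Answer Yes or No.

Yes

Left side:
  T = Wb/m² (flux density = flux per area),
      = kg·s⁻²·A⁻¹.
  Combining: K²·T = K² · (kg·s⁻²·A⁻¹) = kg·s⁻²·A⁻¹·K².
Right side:
  V = W/A (potential = power per current),
      = kg·m²·s⁻³·A⁻¹.
  So V⁻¹ = kg⁻¹·m⁻²·s³·A.
  W = J/s (power = energy per time),
      = kg·m²·s⁻³.
  T = Wb/m² (flux density = flux per area),
      = kg·s⁻²·A⁻¹.
  Combining: V⁻¹·W·K²·A⁻¹·T = (kg⁻¹·m⁻²·s³·A) · (kg·m²·s⁻³) · K² · A⁻¹ · (kg·s⁻²·A⁻¹) = kg·s⁻²·A⁻¹·K².
Both reduce to kg·s⁻²·A⁻¹·K².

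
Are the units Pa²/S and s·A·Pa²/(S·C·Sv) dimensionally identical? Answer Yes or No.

No

Left side:
  S = kg⁻¹·m⁻²·s³·A².
  So S⁻¹ = kg·m²·s⁻³·A⁻².
  Pa = kg·m⁻¹·s⁻².
  So Pa² = kg²·m⁻²·s⁻⁴.
  Combining: S⁻¹·Pa² = (kg·m²·s⁻³·A⁻²) · (kg²·m⁻²·s⁻⁴) = kg³·s⁻⁷·A⁻².
Right side:
  S = kg⁻¹·m⁻²·s³·A².
  So S⁻¹ = kg·m²·s⁻³·A⁻².
  C = s·A.
  So C⁻¹ = s⁻¹·A⁻¹.
  Sv = m²·s⁻².
  So Sv⁻¹ = m⁻²·s².
  Pa = kg·m⁻¹·s⁻².
  So Pa² = kg²·m⁻²·s⁻⁴.
  Combining: s·S⁻¹·C⁻¹·A·Sv⁻¹·Pa² = s · (kg·m²·s⁻³·A⁻²) · (s⁻¹·A⁻¹) · A · (m⁻²·s²) · (kg²·m⁻²·s⁻⁴) = kg³·m⁻²·s⁻⁵·A⁻².
Left is kg³·s⁻⁷·A⁻²; right is kg³·m⁻²·s⁻⁵·A⁻² — different.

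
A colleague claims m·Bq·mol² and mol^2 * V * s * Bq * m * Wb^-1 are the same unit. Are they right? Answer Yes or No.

Left side:
  Bq = 1/s = s⁻¹ (activity is decays per second).
  Combining: m·Bq·mol² = m · s⁻¹ · mol² = m·s⁻¹·mol².
Right side:
  V = kg·m²·s⁻³·A⁻¹.
  Bq = s⁻¹.
  Wb = kg·m²·s⁻²·A⁻¹.
  So Wb⁻¹ = kg⁻¹·m⁻²·s²·A.
  Combining: mol²·V·s·Bq·m·Wb⁻¹ = mol² · (kg·m²·s⁻³·A⁻¹) · s · s⁻¹ · m · (kg⁻¹·m⁻²·s²·A) = m·s⁻¹·mol².
Both reduce to m·s⁻¹·mol².

Yes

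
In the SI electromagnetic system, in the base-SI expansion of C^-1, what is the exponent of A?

-1

C = A·s = s·A (charge = current × time).
So C⁻¹ = s⁻¹·A⁻¹.
The exponent of A is -1.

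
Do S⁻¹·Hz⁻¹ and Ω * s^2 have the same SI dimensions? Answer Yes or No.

No

Left side:
  S = kg⁻¹·m⁻²·s³·A².
  So S⁻¹ = kg·m²·s⁻³·A⁻².
  Hz = s⁻¹.
  So Hz⁻¹ = s.
  Combining: S⁻¹·Hz⁻¹ = (kg·m²·s⁻³·A⁻²) · s = kg·m²·s⁻²·A⁻².
Right side:
  Ω = V/A (resistance = voltage per current),
      = kg·m²·s⁻³·A⁻².
  Combining: Ω·s² = (kg·m²·s⁻³·A⁻²) · s² = kg·m²·s⁻¹·A⁻².
Left is kg·m²·s⁻²·A⁻²; right is kg·m²·s⁻¹·A⁻² — different.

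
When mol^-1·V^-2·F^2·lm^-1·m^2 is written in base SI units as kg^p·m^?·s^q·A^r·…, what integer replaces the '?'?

V = kg·m²·s⁻³·A⁻¹.
So V⁻² = kg⁻²·m⁻⁴·s⁶·A².
F = kg⁻¹·m⁻²·s⁴·A².
So F² = kg⁻²·m⁻⁴·s⁸·A⁴.
lm = cd.
So lm⁻¹ = cd⁻¹.
Combining: mol⁻¹·V⁻²·F²·lm⁻¹·m² = mol⁻¹ · (kg⁻²·m⁻⁴·s⁶·A²) · (kg⁻²·m⁻⁴·s⁸·A⁴) · cd⁻¹ · m² = kg⁻⁴·m⁻⁶·s¹⁴·A⁶·mol⁻¹·cd⁻¹.
The exponent of m is -6.

-6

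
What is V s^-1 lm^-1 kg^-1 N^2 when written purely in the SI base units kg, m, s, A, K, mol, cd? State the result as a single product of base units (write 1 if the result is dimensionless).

kg²·m⁴·s⁻⁸·A⁻¹·cd⁻¹

V = W/A (potential = power per current),
    = kg·m²·s⁻³·A⁻¹.
lm = cd·sr = cd (luminous flux; sr is dimensionless).
So lm⁻¹ = cd⁻¹.
N = kg·m/s² = kg·m·s⁻² (force = mass × acceleration).
So N² = kg²·m²·s⁻⁴.
Combining: V·s⁻¹·lm⁻¹·kg⁻¹·N² = (kg·m²·s⁻³·A⁻¹) · s⁻¹ · cd⁻¹ · kg⁻¹ · (kg²·m²·s⁻⁴) = kg²·m⁴·s⁻⁸·A⁻¹·cd⁻¹.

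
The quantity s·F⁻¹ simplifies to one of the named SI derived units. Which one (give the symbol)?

Ω

F = C/V (capacitance = charge per voltage),
    = A·s/(kg·m²·s⁻³·A⁻¹) (substituting C and V),
    = kg⁻¹·m⁻²·s⁴·A².
So F⁻¹ = kg·m²·s⁻⁴·A⁻².
Combining: s·F⁻¹ = s · (kg·m²·s⁻⁴·A⁻²) = kg·m²·s⁻³·A⁻².
kg·m²·s⁻³·A⁻² is the base-SI form of the ohm.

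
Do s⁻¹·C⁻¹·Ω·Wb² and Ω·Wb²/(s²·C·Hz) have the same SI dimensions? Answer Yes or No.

Yes

Left side:
  C = A·s = s·A (charge = current × time).
  So C⁻¹ = s⁻¹·A⁻¹.
  Ω = V/A (resistance = voltage per current),
      = kg·m²·s⁻³·A⁻².
  Wb = V·s (flux: a volt is a weber per second),
      = kg·m²·s⁻²·A⁻¹.
  So Wb² = kg²·m⁴·s⁻⁴·A⁻².
  Combining: s⁻¹·C⁻¹·Ω·Wb² = s⁻¹ · (s⁻¹·A⁻¹) · (kg·m²·s⁻³·A⁻²) · (kg²·m⁴·s⁻⁴·A⁻²) = kg³·m⁶·s⁻⁹·A⁻⁵.
Right side:
  C = A·s = s·A (charge = current × time).
  So C⁻¹ = s⁻¹·A⁻¹.
  Ω = V/A (resistance = voltage per current),
      = kg·m²·s⁻³·A⁻².
  Wb = V·s (flux: a volt is a weber per second),
      = kg·m²·s⁻²·A⁻¹.
  So Wb² = kg²·m⁴·s⁻⁴·A⁻².
  Hz = 1/s = s⁻¹ (frequency is cycles per second).
  So Hz⁻¹ = s.
  Combining: s⁻²·C⁻¹·Ω·Wb²·Hz⁻¹ = s⁻² · (s⁻¹·A⁻¹) · (kg·m²·s⁻³·A⁻²) · (kg²·m⁴·s⁻⁴·A⁻²) · s = kg³·m⁶·s⁻⁹·A⁻⁵.
Both reduce to kg³·m⁶·s⁻⁹·A⁻⁵.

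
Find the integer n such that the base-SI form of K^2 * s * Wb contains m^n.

Wb = V·s (flux: a volt is a weber per second),
    = kg·m²·s⁻²·A⁻¹.
Combining: K²·s·Wb = K² · s · (kg·m²·s⁻²·A⁻¹) = kg·m²·s⁻¹·A⁻¹·K².
The exponent of m is 2.

2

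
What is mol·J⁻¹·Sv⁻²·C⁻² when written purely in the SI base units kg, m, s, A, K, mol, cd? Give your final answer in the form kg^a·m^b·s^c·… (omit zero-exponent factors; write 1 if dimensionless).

J = kg·m²·s⁻².
So J⁻¹ = kg⁻¹·m⁻²·s².
Sv = m²·s⁻².
So Sv⁻² = m⁻⁴·s⁴.
C = s·A.
So C⁻² = s⁻²·A⁻².
Combining: mol·J⁻¹·Sv⁻²·C⁻² = mol · (kg⁻¹·m⁻²·s²) · (m⁻⁴·s⁴) · (s⁻²·A⁻²) = kg⁻¹·m⁻⁶·s⁴·A⁻²·mol.

kg⁻¹·m⁻⁶·s⁴·A⁻²·mol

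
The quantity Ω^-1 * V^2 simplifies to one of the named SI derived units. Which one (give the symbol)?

Ω = V/A (resistance = voltage per current),
    = kg·m²·s⁻³·A⁻².
So Ω⁻¹ = kg⁻¹·m⁻²·s³·A².
V = W/A (potential = power per current),
    = kg·m²·s⁻³·A⁻¹.
So V² = kg²·m⁴·s⁻⁶·A⁻².
Combining: Ω⁻¹·V² = (kg⁻¹·m⁻²·s³·A²) · (kg²·m⁴·s⁻⁶·A⁻²) = kg·m²·s⁻³.
kg·m²·s⁻³ is the base-SI form of the watt.

W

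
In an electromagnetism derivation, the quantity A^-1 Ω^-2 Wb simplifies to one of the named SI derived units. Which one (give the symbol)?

F

Ω = kg·m²·s⁻³·A⁻².
So Ω⁻² = kg⁻²·m⁻⁴·s⁶·A⁴.
Wb = kg·m²·s⁻²·A⁻¹.
Combining: A⁻¹·Ω⁻²·Wb = A⁻¹ · (kg⁻²·m⁻⁴·s⁶·A⁴) · (kg·m²·s⁻²·A⁻¹) = kg⁻¹·m⁻²·s⁴·A².
kg⁻¹·m⁻²·s⁴·A² is the base-SI form of the farad.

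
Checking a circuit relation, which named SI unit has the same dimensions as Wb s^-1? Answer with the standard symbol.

V

Wb = V·s (flux: a volt is a weber per second),
    = kg·m²·s⁻²·A⁻¹.
Combining: Wb·s⁻¹ = (kg·m²·s⁻²·A⁻¹) · s⁻¹ = kg·m²·s⁻³·A⁻¹.
kg·m²·s⁻³·A⁻¹ is the base-SI form of the volt.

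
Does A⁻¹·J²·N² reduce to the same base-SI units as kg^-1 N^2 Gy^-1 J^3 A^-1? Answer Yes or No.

Left side:
  J = kg·m²·s⁻².
  So J² = kg²·m⁴·s⁻⁴.
  N = kg·m·s⁻².
  So N² = kg²·m²·s⁻⁴.
  Combining: A⁻¹·J²·N² = A⁻¹ · (kg²·m⁴·s⁻⁴) · (kg²·m²·s⁻⁴) = kg⁴·m⁶·s⁻⁸·A⁻¹.
Right side:
  N = kg·m/s² = kg·m·s⁻² (force = mass × acceleration).
  So N² = kg²·m²·s⁻⁴.
  Gy = J/kg (absorbed dose = energy per mass),
      = m²·s⁻².
  So Gy⁻¹ = m⁻²·s².
  J = N·m (work = force × distance),
      = kg·m²·s⁻².
  So J³ = kg³·m⁶·s⁻⁶.
  Combining: kg⁻¹·N²·Gy⁻¹·J³·A⁻¹ = kg⁻¹ · (kg²·m²·s⁻⁴) · (m⁻²·s²) · (kg³·m⁶·s⁻⁶) · A⁻¹ = kg⁴·m⁶·s⁻⁸·A⁻¹.
Both reduce to kg⁴·m⁶·s⁻⁸·A⁻¹.

Yes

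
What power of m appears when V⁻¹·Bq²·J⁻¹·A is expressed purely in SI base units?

V = kg·m²·s⁻³·A⁻¹.
So V⁻¹ = kg⁻¹·m⁻²·s³·A.
Bq = s⁻¹.
So Bq² = s⁻².
J = kg·m²·s⁻².
So J⁻¹ = kg⁻¹·m⁻²·s².
Combining: V⁻¹·Bq²·J⁻¹·A = (kg⁻¹·m⁻²·s³·A) · s⁻² · (kg⁻¹·m⁻²·s²) · A = kg⁻²·m⁻⁴·s³·A².
The exponent of m is -4.

-4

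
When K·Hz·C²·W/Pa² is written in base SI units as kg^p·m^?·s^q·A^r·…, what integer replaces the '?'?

Hz = 1/s = s⁻¹ (frequency is cycles per second).
C = A·s = s·A (charge = current × time).
So C² = s²·A².
W = J/s (power = energy per time),
    = kg·m²·s⁻³.
Pa = N/m² (pressure = force per area),
    = kg·m⁻¹·s⁻².
So Pa⁻² = kg⁻²·m²·s⁴.
Combining: K·Hz·C²·W·Pa⁻² = K · s⁻¹ · (s²·A²) · (kg·m²·s⁻³) · (kg⁻²·m²·s⁴) = kg⁻¹·m⁴·s²·A²·K.
The exponent of m is 4.

4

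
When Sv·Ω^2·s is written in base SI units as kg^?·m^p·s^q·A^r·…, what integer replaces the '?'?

Sv = J/kg (equivalent dose = energy per mass),
    = m²·s⁻².
Ω = V/A (resistance = voltage per current),
    = kg·m²·s⁻³·A⁻².
So Ω² = kg²·m⁴·s⁻⁶·A⁻⁴.
Combining: Sv·Ω²·s = (m²·s⁻²) · (kg²·m⁴·s⁻⁶·A⁻⁴) · s = kg²·m⁶·s⁻⁷·A⁻⁴.
The exponent of kg is 2.

2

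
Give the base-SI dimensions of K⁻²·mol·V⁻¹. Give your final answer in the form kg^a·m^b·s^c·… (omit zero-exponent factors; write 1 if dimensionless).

kg⁻¹·m⁻²·s³·A·K⁻²·mol

V = kg·m²·s⁻³·A⁻¹.
So V⁻¹ = kg⁻¹·m⁻²·s³·A.
Combining: K⁻²·mol·V⁻¹ = K⁻² · mol · (kg⁻¹·m⁻²·s³·A) = kg⁻¹·m⁻²·s³·A·K⁻²·mol.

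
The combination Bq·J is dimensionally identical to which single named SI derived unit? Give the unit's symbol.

W

Bq = 1/s = s⁻¹ (activity is decays per second).
J = N·m (work = force × distance),
    = kg·m²·s⁻².
Combining: Bq·J = s⁻¹ · (kg·m²·s⁻²) = kg·m²·s⁻³.
kg·m²·s⁻³ is the base-SI form of the watt.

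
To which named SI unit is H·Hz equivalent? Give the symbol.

Ω

H = Wb/A (inductance = flux per current),
    = kg·m²·s⁻²·A⁻².
Hz = 1/s = s⁻¹ (frequency is cycles per second).
Combining: H·Hz = (kg·m²·s⁻²·A⁻²) · s⁻¹ = kg·m²·s⁻³·A⁻².
kg·m²·s⁻³·A⁻² is the base-SI form of the ohm.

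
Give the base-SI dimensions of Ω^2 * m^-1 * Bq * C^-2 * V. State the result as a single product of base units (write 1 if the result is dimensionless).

kg³·m⁵·s⁻¹²·A⁻⁷

Ω = kg·m²·s⁻³·A⁻².
So Ω² = kg²·m⁴·s⁻⁶·A⁻⁴.
Bq = s⁻¹.
C = s·A.
So C⁻² = s⁻²·A⁻².
V = kg·m²·s⁻³·A⁻¹.
Combining: Ω²·m⁻¹·Bq·C⁻²·V = (kg²·m⁴·s⁻⁶·A⁻⁴) · m⁻¹ · s⁻¹ · (s⁻²·A⁻²) · (kg·m²·s⁻³·A⁻¹) = kg³·m⁵·s⁻¹²·A⁻⁷.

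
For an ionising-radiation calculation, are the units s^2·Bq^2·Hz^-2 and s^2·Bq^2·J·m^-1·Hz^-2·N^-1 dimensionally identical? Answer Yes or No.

Left side:
  Bq = 1/s = s⁻¹ (activity is decays per second).
  So Bq² = s⁻².
  Hz = 1/s = s⁻¹ (frequency is cycles per second).
  So Hz⁻² = s².
  Combining: s²·Bq²·Hz⁻² = s² · s⁻² · s² = s².
Right side:
  Bq = s⁻¹.
  So Bq² = s⁻².
  J = kg·m²·s⁻².
  Hz = s⁻¹.
  So Hz⁻² = s².
  N = kg·m·s⁻².
  So N⁻¹ = kg⁻¹·m⁻¹·s².
  Combining: s²·Bq²·J·m⁻¹·Hz⁻²·N⁻¹ = s² · s⁻² · (kg·m²·s⁻²) · m⁻¹ · s² · (kg⁻¹·m⁻¹·s²) = s².
Both reduce to s².

Yes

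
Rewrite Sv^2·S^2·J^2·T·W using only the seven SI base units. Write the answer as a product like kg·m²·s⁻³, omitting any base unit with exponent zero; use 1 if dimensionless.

Sv = J/kg (equivalent dose = energy per mass),
    = m²·s⁻².
So Sv² = m⁴·s⁻⁴.
S = 1/Ω (conductance is reciprocal resistance),
    = kg⁻¹·m⁻²·s³·A².
So S² = kg⁻²·m⁻⁴·s⁶·A⁴.
J = N·m (work = force × distance),
    = kg·m²·s⁻².
So J² = kg²·m⁴·s⁻⁴.
T = Wb/m² (flux density = flux per area),
    = kg·s⁻²·A⁻¹.
W = J/s (power = energy per time),
    = kg·m²·s⁻³.
Combining: Sv²·S²·J²·T·W = (m⁴·s⁻⁴) · (kg⁻²·m⁻⁴·s⁶·A⁴) · (kg²·m⁴·s⁻⁴) · (kg·s⁻²·A⁻¹) · (kg·m²·s⁻³) = kg²·m⁶·s⁻⁷·A³.

kg²·m⁶·s⁻⁷·A³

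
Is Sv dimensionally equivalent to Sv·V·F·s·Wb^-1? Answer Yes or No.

Left side:
  Sv = m²·s⁻².
Right side:
  Sv = J/kg (equivalent dose = energy per mass),
      = m²·s⁻².
  V = W/A (potential = power per current),
      = kg·m²·s⁻³·A⁻¹.
  F = C/V (capacitance = charge per voltage),
      = A·s/(kg·m²·s⁻³·A⁻¹) (substituting C and V),
      = kg⁻¹·m⁻²·s⁴·A².
  Wb = V·s (flux: a volt is a weber per second),
      = kg·m²·s⁻²·A⁻¹.
  So Wb⁻¹ = kg⁻¹·m⁻²·s²·A.
  Combining: Sv·V·F·s·Wb⁻¹ = (m²·s⁻²) · (kg·m²·s⁻³·A⁻¹) · (kg⁻¹·m⁻²·s⁴·A²) · s · (kg⁻¹·m⁻²·s²·A) = kg⁻¹·s²·A².
Left is m²·s⁻²; right is kg⁻¹·s²·A² — different.

No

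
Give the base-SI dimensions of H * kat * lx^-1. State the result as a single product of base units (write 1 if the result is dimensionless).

kg·m⁴·s⁻³·A⁻²·mol·cd⁻¹

H = kg·m²·s⁻²·A⁻².
kat = s⁻¹·mol.
lx = m⁻²·cd.
So lx⁻¹ = m²·cd⁻¹.
Combining: H·kat·lx⁻¹ = (kg·m²·s⁻²·A⁻²) · (s⁻¹·mol) · (m²·cd⁻¹) = kg·m⁴·s⁻³·A⁻²·mol·cd⁻¹.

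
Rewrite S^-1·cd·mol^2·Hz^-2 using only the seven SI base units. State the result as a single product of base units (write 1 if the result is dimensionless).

S = 1/Ω (conductance is reciprocal resistance),
    = kg⁻¹·m⁻²·s³·A².
So S⁻¹ = kg·m²·s⁻³·A⁻².
Hz = 1/s = s⁻¹ (frequency is cycles per second).
So Hz⁻² = s².
Combining: S⁻¹·cd·mol²·Hz⁻² = (kg·m²·s⁻³·A⁻²) · cd · mol² · s² = kg·m²·s⁻¹·A⁻²·mol²·cd.

kg·m²·s⁻¹·A⁻²·mol²·cd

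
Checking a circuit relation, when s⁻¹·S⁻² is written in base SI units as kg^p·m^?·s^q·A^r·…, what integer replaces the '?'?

S = 1/Ω (conductance is reciprocal resistance),
    = kg⁻¹·m⁻²·s³·A².
So S⁻² = kg²·m⁴·s⁻⁶·A⁻⁴.
Combining: s⁻¹·S⁻² = s⁻¹ · (kg²·m⁴·s⁻⁶·A⁻⁴) = kg²·m⁴·s⁻⁷·A⁻⁴.
The exponent of m is 4.

4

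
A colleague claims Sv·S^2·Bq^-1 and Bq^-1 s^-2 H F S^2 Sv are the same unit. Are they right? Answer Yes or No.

Yes

Left side:
  Sv = J/kg (equivalent dose = energy per mass),
      = m²·s⁻².
  S = 1/Ω (conductance is reciprocal resistance),
      = kg⁻¹·m⁻²·s³·A².
  So S² = kg⁻²·m⁻⁴·s⁶·A⁴.
  Bq = 1/s = s⁻¹ (activity is decays per second).
  So Bq⁻¹ = s.
  Combining: Sv·S²·Bq⁻¹ = (m²·s⁻²) · (kg⁻²·m⁻⁴·s⁶·A⁴) · s = kg⁻²·m⁻²·s⁵·A⁴.
Right side:
  Bq = 1/s = s⁻¹ (activity is decays per second).
  So Bq⁻¹ = s.
  H = Wb/A (inductance = flux per current),
      = kg·m²·s⁻²·A⁻².
  F = C/V (capacitance = charge per voltage),
      = A·s/(kg·m²·s⁻³·A⁻¹) (substituting C and V),
      = kg⁻¹·m⁻²·s⁴·A².
  S = 1/Ω (conductance is reciprocal resistance),
      = kg⁻¹·m⁻²·s³·A².
  So S² = kg⁻²·m⁻⁴·s⁶·A⁴.
  Sv = J/kg (equivalent dose = energy per mass),
      = m²·s⁻².
  Combining: Bq⁻¹·s⁻²·H·F·S²·Sv = s · s⁻² · (kg·m²·s⁻²·A⁻²) · (kg⁻¹·m⁻²·s⁴·A²) · (kg⁻²·m⁻⁴·s⁶·A⁴) · (m²·s⁻²) = kg⁻²·m⁻²·s⁵·A⁴.
Both reduce to kg⁻²·m⁻²·s⁵·A⁴.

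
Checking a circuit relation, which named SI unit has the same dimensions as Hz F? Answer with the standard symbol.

Hz = 1/s = s⁻¹ (frequency is cycles per second).
F = C/V (capacitance = charge per voltage),
    = A·s/(kg·m²·s⁻³·A⁻¹) (substituting C and V),
    = kg⁻¹·m⁻²·s⁴·A².
Combining: Hz·F = s⁻¹ · (kg⁻¹·m⁻²·s⁴·A²) = kg⁻¹·m⁻²·s³·A².
kg⁻¹·m⁻²·s³·A² is the base-SI form of the siemens.

S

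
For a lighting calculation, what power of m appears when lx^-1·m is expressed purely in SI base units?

3

lx = m⁻²·cd.
So lx⁻¹ = m²·cd⁻¹.
Combining: lx⁻¹·m = (m²·cd⁻¹) · m = m³·cd⁻¹.
The exponent of m is 3.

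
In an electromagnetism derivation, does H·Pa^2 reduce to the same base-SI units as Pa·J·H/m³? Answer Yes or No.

Left side:
  H = kg·m²·s⁻²·A⁻².
  Pa = kg·m⁻¹·s⁻².
  So Pa² = kg²·m⁻²·s⁻⁴.
  Combining: H·Pa² = (kg·m²·s⁻²·A⁻²) · (kg²·m⁻²·s⁻⁴) = kg³·s⁻⁶·A⁻².
Right side:
  Pa = N/m² (pressure = force per area),
      = kg·m⁻¹·s⁻².
  J = N·m (work = force × distance),
      = kg·m²·s⁻².
  H = Wb/A (inductance = flux per current),
      = kg·m²·s⁻²·A⁻².
  Combining: Pa·m⁻³·J·H = (kg·m⁻¹·s⁻²) · m⁻³ · (kg·m²·s⁻²) · (kg·m²·s⁻²·A⁻²) = kg³·s⁻⁶·A⁻².
Both reduce to kg³·s⁻⁶·A⁻².

Yes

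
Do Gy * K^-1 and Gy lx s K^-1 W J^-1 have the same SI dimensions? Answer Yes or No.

No

Left side:
  Gy = J/kg (absorbed dose = energy per mass),
      = m²·s⁻².
  Combining: Gy·K⁻¹ = (m²·s⁻²) · K⁻¹ = m²·s⁻²·K⁻¹.
Right side:
  Gy = J/kg (absorbed dose = energy per mass),
      = m²·s⁻².
  lx = lm/m² (illuminance = luminous flux per area),
      = m⁻²·cd.
  W = J/s (power = energy per time),
      = kg·m²·s⁻³.
  J = N·m (work = force × distance),
      = kg·m²·s⁻².
  So J⁻¹ = kg⁻¹·m⁻²·s².
  Combining: Gy·lx·s·K⁻¹·W·J⁻¹ = (m²·s⁻²) · (m⁻²·cd) · s · K⁻¹ · (kg·m²·s⁻³) · (kg⁻¹·m⁻²·s²) = s⁻²·K⁻¹·cd.
Left is m²·s⁻²·K⁻¹; right is s⁻²·K⁻¹·cd — different.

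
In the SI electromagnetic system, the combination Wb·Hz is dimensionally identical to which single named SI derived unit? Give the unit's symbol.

Wb = kg·m²·s⁻²·A⁻¹.
Hz = s⁻¹.
Combining: Wb·Hz = (kg·m²·s⁻²·A⁻¹) · s⁻¹ = kg·m²·s⁻³·A⁻¹.
kg·m²·s⁻³·A⁻¹ is the base-SI form of the volt.

V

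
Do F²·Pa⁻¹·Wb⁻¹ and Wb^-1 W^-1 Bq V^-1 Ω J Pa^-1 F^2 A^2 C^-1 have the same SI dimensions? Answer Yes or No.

No

Left side:
  F = kg⁻¹·m⁻²·s⁴·A².
  So F² = kg⁻²·m⁻⁴·s⁸·A⁴.
  Pa = kg·m⁻¹·s⁻².
  So Pa⁻¹ = kg⁻¹·m·s².
  Wb = kg·m²·s⁻²·A⁻¹.
  So Wb⁻¹ = kg⁻¹·m⁻²·s²·A.
  Combining: F²·Pa⁻¹·Wb⁻¹ = (kg⁻²·m⁻⁴·s⁸·A⁴) · (kg⁻¹·m·s²) · (kg⁻¹·m⁻²·s²·A) = kg⁻⁴·m⁻⁵·s¹²·A⁵.
Right side:
  Wb = V·s (flux: a volt is a weber per second),
      = kg·m²·s⁻²·A⁻¹.
  So Wb⁻¹ = kg⁻¹·m⁻²·s²·A.
  W = J/s (power = energy per time),
      = kg·m²·s⁻³.
  So W⁻¹ = kg⁻¹·m⁻²·s³.
  Bq = 1/s = s⁻¹ (activity is decays per second).
  V = W/A (potential = power per current),
      = kg·m²·s⁻³·A⁻¹.
  So V⁻¹ = kg⁻¹·m⁻²·s³·A.
  Ω = V/A (resistance = voltage per current),
      = kg·m²·s⁻³·A⁻².
  J = N·m (work = force × distance),
      = kg·m²·s⁻².
  Pa = N/m² (pressure = force per area),
      = kg·m⁻¹·s⁻².
  So Pa⁻¹ = kg⁻¹·m·s².
  F = C/V (capacitance = charge per voltage),
      = A·s/(kg·m²·s⁻³·A⁻¹) (substituting C and V),
      = kg⁻¹·m⁻²·s⁴·A².
  So F² = kg⁻²·m⁻⁴·s⁸·A⁴.
  C = A·s = s·A (charge = current × time).
  So C⁻¹ = s⁻¹·A⁻¹.
  Combining: Wb⁻¹·W⁻¹·Bq·V⁻¹·Ω·J·Pa⁻¹·F²·A²·C⁻¹ = (kg⁻¹·m⁻²·s²·A) · (kg⁻¹·m⁻²·s³) · s⁻¹ · (kg⁻¹·m⁻²·s³·A) · (kg·m²·s⁻³·A⁻²) · (kg·m²·s⁻²) · (kg⁻¹·m·s²) · (kg⁻²·m⁻⁴·s⁸·A⁴) · A² · (s⁻¹·A⁻¹) = kg⁻⁴·m⁻⁵·s¹¹·A⁵.
Left is kg⁻⁴·m⁻⁵·s¹²·A⁵; right is kg⁻⁴·m⁻⁵·s¹¹·A⁵ — different.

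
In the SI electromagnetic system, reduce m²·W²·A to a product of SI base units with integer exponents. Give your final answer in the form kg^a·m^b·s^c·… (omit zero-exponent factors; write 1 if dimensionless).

kg²·m⁶·s⁻⁶·A

W = kg·m²·s⁻³.
So W² = kg²·m⁴·s⁻⁶.
Combining: m²·W²·A = m² · (kg²·m⁴·s⁻⁶) · A = kg²·m⁶·s⁻⁶·A.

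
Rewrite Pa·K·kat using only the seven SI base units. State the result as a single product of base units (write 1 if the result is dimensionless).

Pa = N/m² (pressure = force per area),
    = kg·m⁻¹·s⁻².
kat = mol/s = s⁻¹·mol (catalytic activity).
Combining: Pa·K·kat = (kg·m⁻¹·s⁻²) · K · (s⁻¹·mol) = kg·m⁻¹·s⁻³·K·mol.

kg·m⁻¹·s⁻³·K·mol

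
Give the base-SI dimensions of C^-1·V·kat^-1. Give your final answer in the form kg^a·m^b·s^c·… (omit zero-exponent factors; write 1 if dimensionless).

kg·m²·s⁻³·A⁻²·mol⁻¹

C = A·s = s·A (charge = current × time).
So C⁻¹ = s⁻¹·A⁻¹.
V = W/A (potential = power per current),
    = kg·m²·s⁻³·A⁻¹.
kat = mol/s = s⁻¹·mol (catalytic activity).
So kat⁻¹ = s·mol⁻¹.
Combining: C⁻¹·V·kat⁻¹ = (s⁻¹·A⁻¹) · (kg·m²·s⁻³·A⁻¹) · (s·mol⁻¹) = kg·m²·s⁻³·A⁻²·mol⁻¹.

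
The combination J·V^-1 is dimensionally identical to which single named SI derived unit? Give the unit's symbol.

J = kg·m²·s⁻².
V = kg·m²·s⁻³·A⁻¹.
So V⁻¹ = kg⁻¹·m⁻²·s³·A.
Combining: J·V⁻¹ = (kg·m²·s⁻²) · (kg⁻¹·m⁻²·s³·A) = s·A.
s·A is the base-SI form of the coulomb.

C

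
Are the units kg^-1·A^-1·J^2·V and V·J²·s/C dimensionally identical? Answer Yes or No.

No

Left side:
  J = kg·m²·s⁻².
  So J² = kg²·m⁴·s⁻⁴.
  V = kg·m²·s⁻³·A⁻¹.
  Combining: kg⁻¹·A⁻¹·J²·V = kg⁻¹ · A⁻¹ · (kg²·m⁴·s⁻⁴) · (kg·m²·s⁻³·A⁻¹) = kg²·m⁶·s⁻⁷·A⁻².
Right side:
  V = W/A (potential = power per current),
      = kg·m²·s⁻³·A⁻¹.
  J = N·m (work = force × distance),
      = kg·m²·s⁻².
  So J² = kg²·m⁴·s⁻⁴.
  C = A·s = s·A (charge = current × time).
  So C⁻¹ = s⁻¹·A⁻¹.
  Combining: V·J²·C⁻¹·s = (kg·m²·s⁻³·A⁻¹) · (kg²·m⁴·s⁻⁴) · (s⁻¹·A⁻¹) · s = kg³·m⁶·s⁻⁷·A⁻².
Left is kg²·m⁶·s⁻⁷·A⁻²; right is kg³·m⁶·s⁻⁷·A⁻² — different.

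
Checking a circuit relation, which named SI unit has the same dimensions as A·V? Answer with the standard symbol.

V = W/A (potential = power per current),
    = kg·m²·s⁻³·A⁻¹.
Combining: A·V = A · (kg·m²·s⁻³·A⁻¹) = kg·m²·s⁻³.
kg·m²·s⁻³ is the base-SI form of the watt.

W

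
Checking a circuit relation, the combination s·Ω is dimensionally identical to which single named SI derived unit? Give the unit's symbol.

H

Ω = kg·m²·s⁻³·A⁻².
Combining: s·Ω = s · (kg·m²·s⁻³·A⁻²) = kg·m²·s⁻²·A⁻².
kg·m²·s⁻²·A⁻² is the base-SI form of the henry.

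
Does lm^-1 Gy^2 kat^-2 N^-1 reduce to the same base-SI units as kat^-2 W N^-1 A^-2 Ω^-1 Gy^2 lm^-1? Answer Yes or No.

Yes

Left side:
  lm = cd.
  So lm⁻¹ = cd⁻¹.
  Gy = m²·s⁻².
  So Gy² = m⁴·s⁻⁴.
  kat = s⁻¹·mol.
  So kat⁻² = s²·mol⁻².
  N = kg·m·s⁻².
  So N⁻¹ = kg⁻¹·m⁻¹·s².
  Combining: lm⁻¹·Gy²·kat⁻²·N⁻¹ = cd⁻¹ · (m⁴·s⁻⁴) · (s²·mol⁻²) · (kg⁻¹·m⁻¹·s²) = kg⁻¹·m³·mol⁻²·cd⁻¹.
Right side:
  kat = s⁻¹·mol.
  So kat⁻² = s²·mol⁻².
  W = kg·m²·s⁻³.
  N = kg·m·s⁻².
  So N⁻¹ = kg⁻¹·m⁻¹·s².
  Ω = kg·m²·s⁻³·A⁻².
  So Ω⁻¹ = kg⁻¹·m⁻²·s³·A².
  Gy = m²·s⁻².
  So Gy² = m⁴·s⁻⁴.
  lm = cd.
  So lm⁻¹ = cd⁻¹.
  Combining: kat⁻²·W·N⁻¹·A⁻²·Ω⁻¹·Gy²·lm⁻¹ = (s²·mol⁻²) · (kg·m²·s⁻³) · (kg⁻¹·m⁻¹·s²) · A⁻² · (kg⁻¹·m⁻²·s³·A²) · (m⁴·s⁻⁴) · cd⁻¹ = kg⁻¹·m³·mol⁻²·cd⁻¹.
Both reduce to kg⁻¹·m³·mol⁻²·cd⁻¹.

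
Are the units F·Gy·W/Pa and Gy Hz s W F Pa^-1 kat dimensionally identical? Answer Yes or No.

No

Left side:
  F = kg⁻¹·m⁻²·s⁴·A².
  Gy = m²·s⁻².
  W = kg·m²·s⁻³.
  Pa = kg·m⁻¹·s⁻².
  So Pa⁻¹ = kg⁻¹·m·s².
  Combining: F·Gy·W·Pa⁻¹ = (kg⁻¹·m⁻²·s⁴·A²) · (m²·s⁻²) · (kg·m²·s⁻³) · (kg⁻¹·m·s²) = kg⁻¹·m³·s·A².
Right side:
  Gy = m²·s⁻².
  Hz = s⁻¹.
  W = kg·m²·s⁻³.
  F = kg⁻¹·m⁻²·s⁴·A².
  Pa = kg·m⁻¹·s⁻².
  So Pa⁻¹ = kg⁻¹·m·s².
  kat = s⁻¹·mol.
  Combining: Gy·Hz·s·W·F·Pa⁻¹·kat = (m²·s⁻²) · s⁻¹ · s · (kg·m²·s⁻³) · (kg⁻¹·m⁻²·s⁴·A²) · (kg⁻¹·m·s²) · (s⁻¹·mol) = kg⁻¹·m³·A²·mol.
Left is kg⁻¹·m³·s·A²; right is kg⁻¹·m³·A²·mol — different.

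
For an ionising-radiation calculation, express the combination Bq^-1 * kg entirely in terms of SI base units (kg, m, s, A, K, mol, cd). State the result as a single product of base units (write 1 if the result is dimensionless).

kg·s

Bq = s⁻¹.
So Bq⁻¹ = s.
Combining: Bq⁻¹·kg = s · kg = kg·s.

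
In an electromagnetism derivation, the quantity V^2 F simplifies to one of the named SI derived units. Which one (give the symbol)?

V = W/A (potential = power per current),
    = kg·m²·s⁻³·A⁻¹.
So V² = kg²·m⁴·s⁻⁶·A⁻².
F = C/V (capacitance = charge per voltage),
    = A·s/(kg·m²·s⁻³·A⁻¹) (substituting C and V),
    = kg⁻¹·m⁻²·s⁴·A².
Combining: V²·F = (kg²·m⁴·s⁻⁶·A⁻²) · (kg⁻¹·m⁻²·s⁴·A²) = kg·m²·s⁻².
kg·m²·s⁻² is the base-SI form of the joule.

J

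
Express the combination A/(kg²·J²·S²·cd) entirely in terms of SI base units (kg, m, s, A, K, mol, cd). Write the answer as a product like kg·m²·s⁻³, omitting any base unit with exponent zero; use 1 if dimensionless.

J = kg·m²·s⁻².
So J⁻² = kg⁻²·m⁻⁴·s⁴.
S = kg⁻¹·m⁻²·s³·A².
So S⁻² = kg²·m⁴·s⁻⁶·A⁻⁴.
Combining: A·kg⁻²·J⁻²·S⁻²·cd⁻¹ = A · kg⁻² · (kg⁻²·m⁻⁴·s⁴) · (kg²·m⁴·s⁻⁶·A⁻⁴) · cd⁻¹ = kg⁻²·s⁻²·A⁻³·cd⁻¹.

kg⁻²·s⁻²·A⁻³·cd⁻¹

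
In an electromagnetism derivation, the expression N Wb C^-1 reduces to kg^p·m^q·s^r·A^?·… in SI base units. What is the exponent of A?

N = kg·m/s² = kg·m·s⁻² (force = mass × acceleration).
Wb = V·s (flux: a volt is a weber per second),
    = kg·m²·s⁻²·A⁻¹.
C = A·s = s·A (charge = current × time).
So C⁻¹ = s⁻¹·A⁻¹.
Combining: N·Wb·C⁻¹ = (kg·m·s⁻²) · (kg·m²·s⁻²·A⁻¹) · (s⁻¹·A⁻¹) = kg²·m³·s⁻⁵·A⁻².
The exponent of A is -2.

-2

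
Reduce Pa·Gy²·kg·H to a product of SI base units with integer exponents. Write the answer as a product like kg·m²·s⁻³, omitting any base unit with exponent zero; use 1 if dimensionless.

Pa = N/m² (pressure = force per area),
    = kg·m⁻¹·s⁻².
Gy = J/kg (absorbed dose = energy per mass),
    = m²·s⁻².
So Gy² = m⁴·s⁻⁴.
H = Wb/A (inductance = flux per current),
    = kg·m²·s⁻²·A⁻².
Combining: Pa·Gy²·kg·H = (kg·m⁻¹·s⁻²) · (m⁴·s⁻⁴) · kg · (kg·m²·s⁻²·A⁻²) = kg³·m⁵·s⁻⁸·A⁻².

kg³·m⁵·s⁻⁸·A⁻²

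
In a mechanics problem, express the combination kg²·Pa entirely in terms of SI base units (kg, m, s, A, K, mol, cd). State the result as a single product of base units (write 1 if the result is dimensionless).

kg³·m⁻¹·s⁻²

Pa = N/m² (pressure = force per area),
    = kg·m⁻¹·s⁻².
Combining: kg²·Pa = kg² · (kg·m⁻¹·s⁻²) = kg³·m⁻¹·s⁻².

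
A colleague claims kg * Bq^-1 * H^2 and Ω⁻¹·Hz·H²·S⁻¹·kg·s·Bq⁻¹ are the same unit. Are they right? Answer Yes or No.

Yes

Left side:
  Bq = 1/s = s⁻¹ (activity is decays per second).
  So Bq⁻¹ = s.
  H = Wb/A (inductance = flux per current),
      = kg·m²·s⁻²·A⁻².
  So H² = kg²·m⁴·s⁻⁴·A⁻⁴.
  Combining: kg·Bq⁻¹·H² = kg · s · (kg²·m⁴·s⁻⁴·A⁻⁴) = kg³·m⁴·s⁻³·A⁻⁴.
Right side:
  Ω = V/A (resistance = voltage per current),
      = kg·m²·s⁻³·A⁻².
  So Ω⁻¹ = kg⁻¹·m⁻²·s³·A².
  Hz = 1/s = s⁻¹ (frequency is cycles per second).
  H = Wb/A (inductance = flux per current),
      = kg·m²·s⁻²·A⁻².
  So H² = kg²·m⁴·s⁻⁴·A⁻⁴.
  S = 1/Ω (conductance is reciprocal resistance),
      = kg⁻¹·m⁻²·s³·A².
  So S⁻¹ = kg·m²·s⁻³·A⁻².
  Bq = 1/s = s⁻¹ (activity is decays per second).
  So Bq⁻¹ = s.
  Combining: Ω⁻¹·Hz·H²·S⁻¹·kg·s·Bq⁻¹ = (kg⁻¹·m⁻²·s³·A²) · s⁻¹ · (kg²·m⁴·s⁻⁴·A⁻⁴) · (kg·m²·s⁻³·A⁻²) · kg · s · s = kg³·m⁴·s⁻³·A⁻⁴.
Both reduce to kg³·m⁴·s⁻³·A⁻⁴.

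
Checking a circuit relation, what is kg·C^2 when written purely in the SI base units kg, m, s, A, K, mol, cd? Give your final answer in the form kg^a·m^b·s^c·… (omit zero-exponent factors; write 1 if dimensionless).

C = A·s = s·A (charge = current × time).
So C² = s²·A².
Combining: kg·C² = kg · (s²·A²) = kg·s²·A².

kg·s²·A²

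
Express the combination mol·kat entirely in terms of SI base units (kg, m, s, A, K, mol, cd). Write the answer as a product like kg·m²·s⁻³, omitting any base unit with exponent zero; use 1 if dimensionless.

s⁻¹·mol²

kat = mol/s = s⁻¹·mol (catalytic activity).
Combining: mol·kat = mol · (s⁻¹·mol) = s⁻¹·mol².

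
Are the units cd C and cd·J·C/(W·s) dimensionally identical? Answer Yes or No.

Yes

Left side:
  C = s·A.
  Combining: cd·C = cd · (s·A) = s·A·cd.
Right side:
  W = J/s (power = energy per time),
      = kg·m²·s⁻³.
  So W⁻¹ = kg⁻¹·m⁻²·s³.
  J = N·m (work = force × distance),
      = kg·m²·s⁻².
  C = A·s = s·A (charge = current × time).
  Combining: W⁻¹·cd·J·s⁻¹·C = (kg⁻¹·m⁻²·s³) · cd · (kg·m²·s⁻²) · s⁻¹ · (s·A) = s·A·cd.
Both reduce to s·A·cd.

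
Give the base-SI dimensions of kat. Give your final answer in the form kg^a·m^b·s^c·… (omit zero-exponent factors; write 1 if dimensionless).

s⁻¹·mol

kat = mol/s = s⁻¹·mol (catalytic activity).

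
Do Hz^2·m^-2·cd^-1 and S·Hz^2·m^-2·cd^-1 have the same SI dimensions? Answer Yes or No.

Left side:
  Hz = 1/s = s⁻¹ (frequency is cycles per second).
  So Hz² = s⁻².
  Combining: Hz²·m⁻²·cd⁻¹ = s⁻² · m⁻² · cd⁻¹ = m⁻²·s⁻²·cd⁻¹.
Right side:
  S = 1/Ω (conductance is reciprocal resistance),
      = kg⁻¹·m⁻²·s³·A².
  Hz = 1/s = s⁻¹ (frequency is cycles per second).
  So Hz² = s⁻².
  Combining: S·Hz²·m⁻²·cd⁻¹ = (kg⁻¹·m⁻²·s³·A²) · s⁻² · m⁻² · cd⁻¹ = kg⁻¹·m⁻⁴·s·A²·cd⁻¹.
Left is m⁻²·s⁻²·cd⁻¹; right is kg⁻¹·m⁻⁴·s·A²·cd⁻¹ — different.

No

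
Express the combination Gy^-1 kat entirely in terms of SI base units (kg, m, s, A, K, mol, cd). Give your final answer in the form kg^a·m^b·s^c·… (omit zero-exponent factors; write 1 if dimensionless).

Gy = J/kg (absorbed dose = energy per mass),
    = m²·s⁻².
So Gy⁻¹ = m⁻²·s².
kat = mol/s = s⁻¹·mol (catalytic activity).
Combining: Gy⁻¹·kat = (m⁻²·s²) · (s⁻¹·mol) = m⁻²·s·mol.

m⁻²·s·mol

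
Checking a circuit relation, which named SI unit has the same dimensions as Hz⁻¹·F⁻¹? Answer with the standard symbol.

Ω

Hz = s⁻¹.
So Hz⁻¹ = s.
F = kg⁻¹·m⁻²·s⁴·A².
So F⁻¹ = kg·m²·s⁻⁴·A⁻².
Combining: Hz⁻¹·F⁻¹ = s · (kg·m²·s⁻⁴·A⁻²) = kg·m²·s⁻³·A⁻².
kg·m²·s⁻³·A⁻² is the base-SI form of the ohm.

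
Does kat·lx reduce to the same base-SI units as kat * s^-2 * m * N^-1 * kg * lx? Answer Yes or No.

Yes

Left side:
  kat = mol/s = s⁻¹·mol (catalytic activity).
  lx = lm/m² (illuminance = luminous flux per area),
      = m⁻²·cd.
  Combining: kat·lx = (s⁻¹·mol) · (m⁻²·cd) = m⁻²·s⁻¹·mol·cd.
Right side:
  kat = s⁻¹·mol.
  N = kg·m·s⁻².
  So N⁻¹ = kg⁻¹·m⁻¹·s².
  lx = m⁻²·cd.
  Combining: kat·s⁻²·m·N⁻¹·kg·lx = (s⁻¹·mol) · s⁻² · m · (kg⁻¹·m⁻¹·s²) · kg · (m⁻²·cd) = m⁻²·s⁻¹·mol·cd.
Both reduce to m⁻²·s⁻¹·mol·cd.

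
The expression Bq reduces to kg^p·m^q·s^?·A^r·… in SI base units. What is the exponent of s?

-1

Bq = s⁻¹.
The exponent of s is -1.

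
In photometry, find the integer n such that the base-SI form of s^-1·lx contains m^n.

-2

lx = lm/m² (illuminance = luminous flux per area),
    = m⁻²·cd.
Combining: s⁻¹·lx = s⁻¹ · (m⁻²·cd) = m⁻²·s⁻¹·cd.
The exponent of m is -2.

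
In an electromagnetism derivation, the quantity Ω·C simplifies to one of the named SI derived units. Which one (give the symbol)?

Wb

Ω = kg·m²·s⁻³·A⁻².
C = s·A.
Combining: Ω·C = (kg·m²·s⁻³·A⁻²) · (s·A) = kg·m²·s⁻²·A⁻¹.
kg·m²·s⁻²·A⁻¹ is the base-SI form of the weber.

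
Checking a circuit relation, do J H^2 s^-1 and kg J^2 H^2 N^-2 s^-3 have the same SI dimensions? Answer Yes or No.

Yes

Left side:
  J = kg·m²·s⁻².
  H = kg·m²·s⁻²·A⁻².
  So H² = kg²·m⁴·s⁻⁴·A⁻⁴.
  Combining: J·H²·s⁻¹ = (kg·m²·s⁻²) · (kg²·m⁴·s⁻⁴·A⁻⁴) · s⁻¹ = kg³·m⁶·s⁻⁷·A⁻⁴.
Right side:
  J = N·m (work = force × distance),
      = kg·m²·s⁻².
  So J² = kg²·m⁴·s⁻⁴.
  H = Wb/A (inductance = flux per current),
      = kg·m²·s⁻²·A⁻².
  So H² = kg²·m⁴·s⁻⁴·A⁻⁴.
  N = kg·m/s² = kg·m·s⁻² (force = mass × acceleration).
  So N⁻² = kg⁻²·m⁻²·s⁴.
  Combining: kg·J²·H²·N⁻²·s⁻³ = kg · (kg²·m⁴·s⁻⁴) · (kg²·m⁴·s⁻⁴·A⁻⁴) · (kg⁻²·m⁻²·s⁴) · s⁻³ = kg³·m⁶·s⁻⁷·A⁻⁴.
Both reduce to kg³·m⁶·s⁻⁷·A⁻⁴.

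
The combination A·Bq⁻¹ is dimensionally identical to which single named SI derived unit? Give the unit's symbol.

C

Bq = 1/s = s⁻¹ (activity is decays per second).
So Bq⁻¹ = s.
Combining: A·Bq⁻¹ = A · s = s·A.
s·A is the base-SI form of the coulomb.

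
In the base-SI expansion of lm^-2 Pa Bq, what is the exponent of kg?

lm = cd·sr = cd (luminous flux; sr is dimensionless).
So lm⁻² = cd⁻².
Pa = N/m² (pressure = force per area),
    = kg·m⁻¹·s⁻².
Bq = 1/s = s⁻¹ (activity is decays per second).
Combining: lm⁻²·Pa·Bq = cd⁻² · (kg·m⁻¹·s⁻²) · s⁻¹ = kg·m⁻¹·s⁻³·cd⁻².
The exponent of kg is 1.

1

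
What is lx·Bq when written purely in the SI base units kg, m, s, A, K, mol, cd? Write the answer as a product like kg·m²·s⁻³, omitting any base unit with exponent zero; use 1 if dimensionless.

m⁻²·s⁻¹·cd

lx = m⁻²·cd.
Bq = s⁻¹.
Combining: lx·Bq = (m⁻²·cd) · s⁻¹ = m⁻²·s⁻¹·cd.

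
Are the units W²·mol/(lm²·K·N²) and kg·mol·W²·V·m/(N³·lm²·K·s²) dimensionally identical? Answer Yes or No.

No

Left side:
  lm = cd·sr = cd (luminous flux; sr is dimensionless).
  So lm⁻² = cd⁻².
  W = J/s (power = energy per time),
      = kg·m²·s⁻³.
  So W² = kg²·m⁴·s⁻⁶.
  N = kg·m/s² = kg·m·s⁻² (force = mass × acceleration).
  So N⁻² = kg⁻²·m⁻²·s⁴.
  Combining: lm⁻²·K⁻¹·W²·N⁻²·mol = cd⁻² · K⁻¹ · (kg²·m⁴·s⁻⁶) · (kg⁻²·m⁻²·s⁴) · mol = m²·s⁻²·K⁻¹·mol·cd⁻².
Right side:
  N = kg·m·s⁻².
  So N⁻³ = kg⁻³·m⁻³·s⁶.
  lm = cd.
  So lm⁻² = cd⁻².
  W = kg·m²·s⁻³.
  So W² = kg²·m⁴·s⁻⁶.
  V = kg·m²·s⁻³·A⁻¹.
  Combining: N⁻³·lm⁻²·K⁻¹·kg·mol·W²·V·m·s⁻² = (kg⁻³·m⁻³·s⁶) · cd⁻² · K⁻¹ · kg · mol · (kg²·m⁴·s⁻⁶) · (kg·m²·s⁻³·A⁻¹) · m · s⁻² = kg·m⁴·s⁻⁵·A⁻¹·K⁻¹·mol·cd⁻².
Left is m²·s⁻²·K⁻¹·mol·cd⁻²; right is kg·m⁴·s⁻⁵·A⁻¹·K⁻¹·mol·cd⁻² — different.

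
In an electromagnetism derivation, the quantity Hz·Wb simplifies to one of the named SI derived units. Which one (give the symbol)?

Hz = 1/s = s⁻¹ (frequency is cycles per second).
Wb = V·s (flux: a volt is a weber per second),
    = kg·m²·s⁻²·A⁻¹.
Combining: Hz·Wb = s⁻¹ · (kg·m²·s⁻²·A⁻¹) = kg·m²·s⁻³·A⁻¹.
kg·m²·s⁻³·A⁻¹ is the base-SI form of the volt.

V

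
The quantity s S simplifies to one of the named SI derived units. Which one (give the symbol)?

S = kg⁻¹·m⁻²·s³·A².
Combining: s·S = s · (kg⁻¹·m⁻²·s³·A²) = kg⁻¹·m⁻²·s⁴·A².
kg⁻¹·m⁻²·s⁴·A² is the base-SI form of the farad.

F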